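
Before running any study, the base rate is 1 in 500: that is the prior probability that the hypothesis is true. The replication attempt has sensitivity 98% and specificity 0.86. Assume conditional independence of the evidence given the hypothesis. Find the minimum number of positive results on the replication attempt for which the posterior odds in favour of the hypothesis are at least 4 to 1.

Prior odds = 0.002/0.998 = 1/499.
False-positive rate = 1 − 0.86 = 0.14; likelihood ratio of a positive = 0.98/0.14 = 7.
Target odds = 4.
Need (1/499) × 7ⁿ ≥ 4, i.e. 7ⁿ ≥ 1996.
7³ = 343 falls short of 1996 but 7⁴ = 2401 reaches it, so n = 4.

4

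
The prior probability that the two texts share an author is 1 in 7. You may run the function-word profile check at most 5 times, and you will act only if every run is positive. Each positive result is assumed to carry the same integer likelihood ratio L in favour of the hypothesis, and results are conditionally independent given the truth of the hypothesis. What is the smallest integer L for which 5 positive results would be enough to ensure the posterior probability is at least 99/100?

Prior odds = (1/7)/(6/7) = 1/6.
Target odds = 0.99/0.01 = 99.
Need L⁵ ≥ 99 ÷ (1/6) = 594.
3⁵ = 243 < 594 ≤ 1024 = 4⁵, so L = 4.

4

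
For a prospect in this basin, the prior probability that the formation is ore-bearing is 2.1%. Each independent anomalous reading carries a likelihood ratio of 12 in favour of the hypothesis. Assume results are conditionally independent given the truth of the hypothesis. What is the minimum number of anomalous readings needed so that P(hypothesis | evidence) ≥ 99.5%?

4

Prior odds: 0.021 ÷ 0.979 = 21/979.
Likelihood ratio per anomalous reading = 12.
Target posterior odds = 0.995/0.005 = 199.
Need (21/979) × 12ⁿ ≥ 199, i.e. 12ⁿ ≥ 194821/21.
12³ = 1728 falls short of 194821/21 but 12⁴ = 20736 reaches it, so n = 4.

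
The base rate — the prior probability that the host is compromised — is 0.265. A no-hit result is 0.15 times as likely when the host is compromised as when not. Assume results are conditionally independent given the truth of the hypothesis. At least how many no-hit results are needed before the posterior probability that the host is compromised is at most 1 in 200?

3

Prior odds = 0.265/0.735 = 53/147.
Likelihood ratio per no-hit result = 0.15.
Target odds: 0.005 ÷ 0.995 = 1/199.
Require 0.15ⁿ ≤ 1/199 ÷ (53/147) = 147/10547.
0.15² = 0.0225 is still above 147/10547 but 0.15³ = 0.003375 is at or below it, so n = 3.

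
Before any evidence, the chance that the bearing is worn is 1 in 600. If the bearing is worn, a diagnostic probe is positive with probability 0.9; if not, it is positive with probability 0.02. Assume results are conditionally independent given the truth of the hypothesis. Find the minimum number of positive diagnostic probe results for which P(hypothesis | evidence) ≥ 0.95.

Prior odds = (1/600)/(599/600) = 1/599.
Likelihood ratio of a positive = 0.9/0.02 = 45.
Target posterior odds = 0.95/0.05 = 19.
Need (1/599) × 45ⁿ ≥ 19, i.e. 45ⁿ ≥ 11381.
45² = 2025 falls short of 11381 but 45³ = 91125 reaches it, so n = 3.

3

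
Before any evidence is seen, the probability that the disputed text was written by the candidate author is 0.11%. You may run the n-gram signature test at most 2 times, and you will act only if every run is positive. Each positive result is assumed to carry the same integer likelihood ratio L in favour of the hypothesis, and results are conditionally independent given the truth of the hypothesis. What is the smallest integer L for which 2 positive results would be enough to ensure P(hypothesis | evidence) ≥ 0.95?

Prior odds = 0.0011/0.9989 = 11/9989.
Target odds = 0.95/0.05 = 19.
Need L² ≥ 19 ÷ (11/9989) = 189791/11.
131² = 17161 < 189791/11 ≤ 17424 = 132², so L = 132.

132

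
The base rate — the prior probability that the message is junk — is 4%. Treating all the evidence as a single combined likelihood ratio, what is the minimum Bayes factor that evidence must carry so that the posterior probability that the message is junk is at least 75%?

72

Prior odds = 0.04/0.96 = 1/24.
Target odds = 0.75/0.25 = 3.
Required Bayes factor = 3 ÷ (1/24) = 72.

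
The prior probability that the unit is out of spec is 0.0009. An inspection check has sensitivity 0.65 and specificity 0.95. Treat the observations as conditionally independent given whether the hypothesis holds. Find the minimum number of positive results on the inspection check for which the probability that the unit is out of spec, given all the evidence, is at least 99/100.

5

Prior odds: 0.0009 ÷ 0.9991 = 9/9991.
False-positive rate = 1 − 0.95 = 0.05; likelihood ratio of a positive = 0.65/0.05 = 13.
Target odds: 0.99 ÷ 0.01 = 99.
Require 13ⁿ ≥ 99 ÷ (9/9991) = 109901.
13⁴ = 28561 falls short of 109901 but 13⁵ = 371293 reaches it, so n = 5.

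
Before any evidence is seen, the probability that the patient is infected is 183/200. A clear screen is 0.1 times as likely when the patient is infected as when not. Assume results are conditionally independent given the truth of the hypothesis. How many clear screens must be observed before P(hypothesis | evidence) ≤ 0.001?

5

Prior odds: 0.915 ÷ 0.085 = 183/17.
Likelihood ratio per clear screen = 0.1.
Target posterior odds = 0.001/0.999 = 1/999.
Require 0.1ⁿ ≤ 1/999 ÷ (183/17) = 17/182817.
0.1⁴ = 0.0001 is still above 17/182817 but 0.1⁵ = 1/100000 is at or below it, so n = 5.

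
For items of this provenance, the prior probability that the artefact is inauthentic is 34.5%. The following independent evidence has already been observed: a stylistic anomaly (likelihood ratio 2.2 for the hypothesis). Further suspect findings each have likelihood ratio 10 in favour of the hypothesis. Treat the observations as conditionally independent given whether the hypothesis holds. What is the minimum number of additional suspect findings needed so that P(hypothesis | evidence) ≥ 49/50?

2

Prior odds = 0.345/0.655 = 69/131.
Bayes factor of the evidence already in hand = 2.2.
Odds after that evidence = (69/131) × 2.2 = 759/655.
Target odds = 0.98/0.02 = 49.
Need 10ⁿ ≥ 49 ÷ (759/655) = 32095/759.
10¹ = 10 falls short of 32095/759 but 10² = 100 reaches it, so n = 2.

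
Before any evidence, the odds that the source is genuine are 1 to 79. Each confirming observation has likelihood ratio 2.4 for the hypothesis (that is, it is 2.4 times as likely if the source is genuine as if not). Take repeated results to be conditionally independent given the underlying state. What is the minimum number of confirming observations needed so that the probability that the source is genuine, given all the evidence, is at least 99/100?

11

Prior odds = 1/79.
Likelihood ratio per confirming observation = 2.4.
Target odds: 0.99 ÷ 0.01 = 99.
Need (1/79) × 2.4ⁿ ≥ 99, i.e. 2.4ⁿ ≥ 7821.
2.4¹⁰ ≈6340.34 falls short of 7821 but 2.4¹¹ ≈15216.8 reaches it, so n = 11.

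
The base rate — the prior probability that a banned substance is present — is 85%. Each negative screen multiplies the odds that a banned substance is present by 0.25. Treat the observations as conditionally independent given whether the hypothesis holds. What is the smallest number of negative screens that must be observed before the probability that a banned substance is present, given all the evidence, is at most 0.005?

Prior odds = 0.85/0.15 = 17/3.
Likelihood ratio per negative screen = 0.25.
Target odds: 0.005 ÷ 0.995 = 1/199.
Need (17/3) × 0.25ⁿ ≤ 1/199, i.e. 0.25ⁿ ≤ 3/3383.
0.25⁵ = 1/1024 is still above 3/3383 but 0.25⁶ = 1/4096 is at or below it, so n = 6.

6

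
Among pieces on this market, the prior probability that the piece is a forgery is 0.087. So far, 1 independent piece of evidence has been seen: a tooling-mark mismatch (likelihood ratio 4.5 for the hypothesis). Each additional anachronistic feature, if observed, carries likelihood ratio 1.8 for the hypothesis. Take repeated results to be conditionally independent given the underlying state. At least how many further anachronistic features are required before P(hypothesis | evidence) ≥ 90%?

Prior odds = 0.087/0.913 = 87/913.
Bayes factor of the evidence already in hand = 4.5.
Odds after that evidence = (87/913) × 4.5 = 783/1826.
Target odds = 0.9/0.1 = 9.
Need 1.8ⁿ ≥ 9 ÷ (783/1826) = 1826/87.
1.8⁵ = 18.89568 falls short of 1826/87 but 1.8⁶ = 531441/15625 reaches it, so n = 6.

6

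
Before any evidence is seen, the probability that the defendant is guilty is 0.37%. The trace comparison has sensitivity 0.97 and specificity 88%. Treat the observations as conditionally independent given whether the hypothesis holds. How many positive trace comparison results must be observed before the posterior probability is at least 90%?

Prior odds: 0.0037 ÷ 0.9963 = 37/9963.
False-positive rate = 1 − 0.88 = 0.12; likelihood ratio of a positive = 0.97/0.12 = 97/12.
Target odds: 0.9 ÷ 0.1 = 9.
Need (37/9963) × (97/12)ⁿ ≥ 9, i.e. (97/12)ⁿ ≥ 89667/37.
(97/12)³ = 912673/1728 falls short of 89667/37 but (97/12)⁴ = 88529281/20736 reaches it, so n = 4.

4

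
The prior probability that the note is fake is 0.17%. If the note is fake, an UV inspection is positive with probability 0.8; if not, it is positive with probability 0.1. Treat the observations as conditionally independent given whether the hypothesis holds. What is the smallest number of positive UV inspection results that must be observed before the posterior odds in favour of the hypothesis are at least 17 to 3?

Prior odds: 0.0017 ÷ 0.9983 = 17/9983.
Likelihood ratio of a positive = 0.8/0.1 = 8.
Target odds = 17/3.
Need (17/9983) × 8ⁿ ≥ 17/3, i.e. 8ⁿ ≥ 9983/3.
8³ = 512 falls short of 9983/3 but 8⁴ = 4096 reaches it, so n = 4.

4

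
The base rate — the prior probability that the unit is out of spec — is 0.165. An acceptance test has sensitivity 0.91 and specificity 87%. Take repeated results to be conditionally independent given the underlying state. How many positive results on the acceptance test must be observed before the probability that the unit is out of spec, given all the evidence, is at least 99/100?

Prior odds = 0.165/0.835 = 33/167.
False-positive rate = 1 − 0.87 = 0.13; likelihood ratio of a positive = 0.91/0.13 = 7.
Target odds: 0.99 ÷ 0.01 = 99.
Require 7ⁿ ≥ 99 ÷ (33/167) = 501.
7³ = 343 falls short of 501 but 7⁴ = 2401 reaches it, so n = 4.

4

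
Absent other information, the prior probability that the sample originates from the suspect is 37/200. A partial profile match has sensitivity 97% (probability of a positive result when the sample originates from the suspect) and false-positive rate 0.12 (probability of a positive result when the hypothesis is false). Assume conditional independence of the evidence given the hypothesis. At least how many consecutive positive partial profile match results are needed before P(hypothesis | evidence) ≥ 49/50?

Prior odds = 0.185/0.815 = 37/163.
Likelihood ratio of a positive result = 0.97/0.12 = 97/12.
Target odds: 0.98 ÷ 0.02 = 49.
Need (37/163) × (97/12)ⁿ ≥ 49, i.e. (97/12)ⁿ ≥ 7987/37.
(97/12)² = 9409/144 falls short of 7987/37 but (97/12)³ = 912673/1728 reaches it, so n = 3.

3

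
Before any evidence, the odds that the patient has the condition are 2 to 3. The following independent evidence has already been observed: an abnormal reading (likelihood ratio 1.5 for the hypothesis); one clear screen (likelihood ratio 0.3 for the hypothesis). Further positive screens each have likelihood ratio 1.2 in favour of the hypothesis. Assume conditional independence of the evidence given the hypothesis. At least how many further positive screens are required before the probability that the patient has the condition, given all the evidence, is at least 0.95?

Prior odds = 2/3.
Combined Bayes factor of the evidence already in hand = 1.5 × 0.3 = 0.45.
Odds after that evidence = (2/3) × 0.45 = 0.3.
Target odds = 0.95/0.05 = 19.
Need 1.2ⁿ ≥ 19 ÷ 0.3 = 190/3.
1.2²² ≈55.2061 falls short of 190/3 but 1.2²³ ≈66.2474 reaches it, so n = 23.

23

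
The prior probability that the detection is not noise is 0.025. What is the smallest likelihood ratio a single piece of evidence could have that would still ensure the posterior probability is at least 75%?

Prior odds = 0.025/0.975 = 1/39.
Target odds = 0.75/0.25 = 3.
Required Bayes factor = 3 ÷ (1/39) = 117.

117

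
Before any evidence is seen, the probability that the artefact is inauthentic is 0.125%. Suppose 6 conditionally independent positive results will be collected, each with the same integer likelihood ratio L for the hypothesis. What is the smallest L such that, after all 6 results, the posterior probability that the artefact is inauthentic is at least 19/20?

5

Prior odds = 0.00125/0.99875 = 1/799.
Target odds = 0.95/0.05 = 19.
Need L⁶ ≥ 19 ÷ (1/799) = 15181.
4⁶ = 4096 < 15181 ≤ 15625 = 5⁶, so L = 5.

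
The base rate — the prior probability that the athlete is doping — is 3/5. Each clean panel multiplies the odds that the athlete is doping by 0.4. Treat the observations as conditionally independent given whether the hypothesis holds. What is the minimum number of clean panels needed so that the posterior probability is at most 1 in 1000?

8

Prior odds: 0.6 ÷ 0.4 = 1.5.
Likelihood ratio per clean panel = 0.4.
Target odds: 0.001 ÷ 0.999 = 1/999.
Need 1.5 × 0.4ⁿ ≤ 1/999, i.e. 0.4ⁿ ≤ 2/2997.
0.4⁷ = 128/78125 is still above 2/2997 but 0.4⁸ = 256/390625 is at or below it, so n = 8.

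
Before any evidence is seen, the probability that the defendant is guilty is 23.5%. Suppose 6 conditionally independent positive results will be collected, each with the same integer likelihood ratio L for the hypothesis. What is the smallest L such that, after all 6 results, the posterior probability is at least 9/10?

Prior odds = 0.235/0.765 = 47/153.
Target odds = 0.9/0.1 = 9.
Need L⁶ ≥ 9 ÷ (47/153) = 1377/47.
1⁶ = 1 < 1377/47 ≤ 64 = 2⁶, so L = 2.

2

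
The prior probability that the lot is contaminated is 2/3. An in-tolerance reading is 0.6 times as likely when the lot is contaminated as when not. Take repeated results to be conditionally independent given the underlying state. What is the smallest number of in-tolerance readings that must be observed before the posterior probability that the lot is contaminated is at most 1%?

11

Prior odds = (2/3)/(1/3) = 2.
Likelihood ratio per in-tolerance reading = 0.6.
Target posterior odds = 0.01/0.99 = 1/99.
Need 2 × 0.6ⁿ ≤ 1/99, i.e. 0.6ⁿ ≤ 1/198.
0.6¹⁰ = 59049/9765625 is still above 1/198 but 0.6¹¹ = 177147/48828125 is at or below it, so n = 11.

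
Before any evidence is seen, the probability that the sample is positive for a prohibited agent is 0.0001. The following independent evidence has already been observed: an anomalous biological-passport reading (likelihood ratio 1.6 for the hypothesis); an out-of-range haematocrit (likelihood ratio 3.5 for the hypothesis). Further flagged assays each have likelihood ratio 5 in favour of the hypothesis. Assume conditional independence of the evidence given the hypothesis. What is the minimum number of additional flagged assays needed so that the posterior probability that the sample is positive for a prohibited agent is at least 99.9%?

9

Prior odds = 0.0001/0.9999 = 1/9999.
Combined Bayes factor of the evidence already in hand = 1.6 × 3.5 = 5.6.
Odds after that evidence = (1/9999) × 5.6 = 28/49995.
Target odds = 0.999/0.001 = 999.
Need 5ⁿ ≥ 999 ÷ (28/49995) = 49945005/28.
5⁸ = 390625 falls short of 49945005/28 but 5⁹ = 1953125 reaches it, so n = 9.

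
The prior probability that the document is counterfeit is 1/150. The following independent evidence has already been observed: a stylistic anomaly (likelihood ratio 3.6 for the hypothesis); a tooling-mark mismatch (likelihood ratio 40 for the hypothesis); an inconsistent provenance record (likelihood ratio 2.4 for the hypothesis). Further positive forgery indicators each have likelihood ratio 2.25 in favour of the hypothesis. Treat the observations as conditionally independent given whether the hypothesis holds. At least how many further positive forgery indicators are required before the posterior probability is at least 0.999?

Prior odds = (1/150)/(149/150) = 1/149.
Combined Bayes factor of the evidence already in hand = 3.6 × 40 × 2.4 = 345.6.
Odds after that evidence = (1/149) × 345.6 = 1728/745.
Target odds = 0.999/0.001 = 999.
Need 2.25ⁿ ≥ 999 ÷ (1728/745) = 430.703125.
2.25⁷ = 4782969/16384 falls short of 430.703125 but 2.25⁸ = 43046721/65536 reaches it, so n = 8.

8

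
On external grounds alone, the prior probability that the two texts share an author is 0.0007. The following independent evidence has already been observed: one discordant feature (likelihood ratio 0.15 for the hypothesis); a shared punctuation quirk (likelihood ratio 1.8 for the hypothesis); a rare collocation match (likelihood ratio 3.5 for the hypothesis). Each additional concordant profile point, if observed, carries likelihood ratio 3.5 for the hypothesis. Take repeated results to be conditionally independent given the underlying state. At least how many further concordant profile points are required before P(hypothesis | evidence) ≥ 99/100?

10

Prior odds = 0.0007/0.9993 = 7/9993.
Combined Bayes factor of the evidence already in hand = 0.15 × 1.8 × 3.5 = 0.945.
Odds after that evidence = (7/9993) × 0.945 = 441/666200.
Target odds = 0.99/0.01 = 99.
Need 3.5ⁿ ≥ 99 ÷ (441/666200) = 7328200/49.
3.5⁹ = 40353607/512 falls short of 7328200/49 but 3.5¹⁰ = 282475249/1024 reaches it, so n = 10.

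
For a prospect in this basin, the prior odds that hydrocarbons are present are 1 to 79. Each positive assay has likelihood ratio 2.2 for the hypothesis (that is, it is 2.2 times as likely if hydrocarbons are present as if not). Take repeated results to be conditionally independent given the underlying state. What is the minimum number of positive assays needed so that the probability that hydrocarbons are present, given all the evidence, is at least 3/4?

Prior odds = 1/79.
Likelihood ratio per positive assay = 2.2.
Target odds: 0.75 ÷ 0.25 = 3.
Require 2.2ⁿ ≥ 3 ÷ (1/79) = 237.
2.2⁶ = 1771561/15625 falls short of 237 but 2.2⁷ = 19487171/78125 reaches it, so n = 7.

7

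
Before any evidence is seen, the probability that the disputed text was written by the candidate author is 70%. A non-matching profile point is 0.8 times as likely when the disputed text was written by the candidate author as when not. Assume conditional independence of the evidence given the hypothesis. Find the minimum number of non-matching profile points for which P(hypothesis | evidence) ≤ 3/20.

12

Prior odds = 0.7/0.3 = 7/3.
Likelihood ratio per non-matching profile point = 0.8.
Target posterior odds = 0.15/0.85 = 3/17.
Require 0.8ⁿ ≤ 3/17 ÷ (7/3) = 9/119.
0.8¹¹ = 4194304/48828125 is still above 9/119 but 0.8¹² = 16777216/244140625 is at or below it, so n = 12.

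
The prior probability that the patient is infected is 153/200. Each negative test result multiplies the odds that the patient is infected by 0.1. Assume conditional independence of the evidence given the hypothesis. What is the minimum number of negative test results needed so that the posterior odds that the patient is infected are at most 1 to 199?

3

Prior odds: 0.765 ÷ 0.235 = 153/47.
Likelihood ratio per negative test result = 0.1.
Target odds = 1/199.
Need (153/47) × 0.1ⁿ ≤ 1/199, i.e. 0.1ⁿ ≤ 47/30447.
0.1² = 0.01 is still above 47/30447 but 0.1³ = 0.001 is at or below it, so n = 3.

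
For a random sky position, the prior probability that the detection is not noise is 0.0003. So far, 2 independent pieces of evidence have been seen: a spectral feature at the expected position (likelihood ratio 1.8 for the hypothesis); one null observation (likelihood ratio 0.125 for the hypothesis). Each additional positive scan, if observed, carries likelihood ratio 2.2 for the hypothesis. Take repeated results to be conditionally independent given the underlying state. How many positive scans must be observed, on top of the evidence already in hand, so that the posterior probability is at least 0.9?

Prior odds = 0.0003/0.9997 = 3/9997.
Combined Bayes factor of the evidence already in hand = 1.8 × 0.125 = 0.225.
Odds after that evidence = (3/9997) × 0.225 = 27/399880.
Target odds = 0.9/0.1 = 9.
Need 2.2ⁿ ≥ 9 ÷ (27/399880) = 399880/3.
2.2¹⁴ ≈62218.2 falls short of 399880/3 but 2.2¹⁵ ≈136880 reaches it, so n = 15.

15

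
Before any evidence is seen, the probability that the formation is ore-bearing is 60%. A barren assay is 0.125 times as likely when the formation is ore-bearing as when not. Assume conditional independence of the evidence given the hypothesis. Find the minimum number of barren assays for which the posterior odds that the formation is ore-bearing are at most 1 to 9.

Prior odds = 0.6/0.4 = 1.5.
Likelihood ratio per barren assay = 0.125.
Target odds = 1/9.
Require 0.125ⁿ ≤ 1/9 ÷ 1.5 = 2/27.
0.125¹ = 0.125 is still above 2/27 but 0.125² = 0.015625 is at or below it, so n = 2.

2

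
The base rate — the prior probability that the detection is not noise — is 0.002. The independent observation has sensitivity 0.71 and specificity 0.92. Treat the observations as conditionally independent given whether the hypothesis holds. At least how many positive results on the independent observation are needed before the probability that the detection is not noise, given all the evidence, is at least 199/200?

6

Prior odds = 0.002/0.998 = 1/499.
False-positive rate = 1 − 0.92 = 0.08; likelihood ratio of a positive = 0.71/0.08 = 8.875.
Target odds: 0.995 ÷ 0.005 = 199.
Require 8.875ⁿ ≥ 199 ÷ (1/499) = 99301.
8.875⁵ ≈55060.7 falls short of 99301 but 8.875⁶ ≈488664 reaches it, so n = 6.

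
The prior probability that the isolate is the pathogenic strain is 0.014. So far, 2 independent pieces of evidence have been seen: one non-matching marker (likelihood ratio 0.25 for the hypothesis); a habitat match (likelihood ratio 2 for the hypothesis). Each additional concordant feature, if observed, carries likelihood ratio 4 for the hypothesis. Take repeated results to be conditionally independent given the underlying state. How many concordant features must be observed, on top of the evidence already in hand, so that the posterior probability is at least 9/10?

6

Prior odds = 0.014/0.986 = 7/493.
Combined Bayes factor of the evidence already in hand = 0.25 × 2 = 0.5.
Odds after that evidence = (7/493) × 0.5 = 7/986.
Target odds = 0.9/0.1 = 9.
Need 4ⁿ ≥ 9 ÷ (7/986) = 8874/7.
4⁵ = 1024 falls short of 8874/7 but 4⁶ = 4096 reaches it, so n = 6.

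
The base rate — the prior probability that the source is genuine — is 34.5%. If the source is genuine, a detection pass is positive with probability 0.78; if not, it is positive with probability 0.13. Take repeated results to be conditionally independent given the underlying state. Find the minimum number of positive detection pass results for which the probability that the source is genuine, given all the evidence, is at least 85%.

2

Prior odds = 0.345/0.655 = 69/131.
Likelihood ratio of a positive = 0.78/0.13 = 6.
Target odds: 0.85 ÷ 0.15 = 17/3.
Require 6ⁿ ≥ 17/3 ÷ (69/131) = 2227/207.
6¹ = 6 falls short of 2227/207 but 6² = 36 reaches it, so n = 2.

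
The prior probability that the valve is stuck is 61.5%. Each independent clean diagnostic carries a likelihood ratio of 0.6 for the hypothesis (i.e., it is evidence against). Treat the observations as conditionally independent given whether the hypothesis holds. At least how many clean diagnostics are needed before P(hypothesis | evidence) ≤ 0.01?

10

Prior odds = 0.615/0.385 = 123/77.
Likelihood ratio per clean diagnostic = 0.6.
Target posterior odds = 0.01/0.99 = 1/99.
Need (123/77) × 0.6ⁿ ≤ 1/99, i.e. 0.6ⁿ ≤ 7/1107.
0.6⁹ = 19683/1953125 is still above 7/1107 but 0.6¹⁰ = 59049/9765625 is at or below it, so n = 10.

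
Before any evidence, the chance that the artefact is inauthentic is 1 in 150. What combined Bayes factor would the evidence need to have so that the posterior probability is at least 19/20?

Prior odds = (1/150)/(149/150) = 1/149.
Target odds = 0.95/0.05 = 19.
Required Bayes factor = 19 ÷ (1/149) = 2831.

2831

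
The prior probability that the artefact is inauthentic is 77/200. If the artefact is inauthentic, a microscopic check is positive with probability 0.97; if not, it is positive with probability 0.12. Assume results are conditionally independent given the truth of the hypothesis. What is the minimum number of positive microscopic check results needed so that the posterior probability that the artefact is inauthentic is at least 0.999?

Prior odds: 0.385 ÷ 0.615 = 77/123.
Likelihood ratio of a positive = 0.97/0.12 = 97/12.
Target odds: 0.999 ÷ 0.001 = 999.
Need (77/123) × (97/12)ⁿ ≥ 999, i.e. (97/12)ⁿ ≥ 122877/77.
(97/12)³ = 912673/1728 falls short of 122877/77 but (97/12)⁴ = 88529281/20736 reaches it, so n = 4.

4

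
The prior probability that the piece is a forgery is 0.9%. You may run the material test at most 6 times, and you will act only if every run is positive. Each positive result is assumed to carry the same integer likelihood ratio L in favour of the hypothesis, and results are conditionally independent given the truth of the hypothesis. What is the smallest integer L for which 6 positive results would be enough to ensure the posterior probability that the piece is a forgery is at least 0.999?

Prior odds = 0.009/0.991 = 9/991.
Target odds = 0.999/0.001 = 999.
Need L⁶ ≥ 999 ÷ (9/991) = 110001.
6⁶ = 46656 < 110001 ≤ 117649 = 7⁶, so L = 7.

7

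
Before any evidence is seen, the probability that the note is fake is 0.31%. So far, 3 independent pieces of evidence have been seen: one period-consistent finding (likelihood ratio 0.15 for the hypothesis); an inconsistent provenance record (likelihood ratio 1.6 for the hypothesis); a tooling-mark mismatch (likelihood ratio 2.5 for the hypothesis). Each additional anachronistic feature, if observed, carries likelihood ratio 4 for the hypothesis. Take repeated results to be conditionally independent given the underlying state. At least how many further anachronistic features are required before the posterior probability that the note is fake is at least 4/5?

6

Prior odds = 0.0031/0.9969 = 31/9969.
Combined Bayes factor of the evidence already in hand = 0.15 × 1.6 × 2.5 = 0.6.
Odds after that evidence = (31/9969) × 0.6 = 31/16615.
Target odds = 0.8/0.2 = 4.
Need 4ⁿ ≥ 4 ÷ (31/16615) = 66460/31.
4⁵ = 1024 falls short of 66460/31 but 4⁶ = 4096 reaches it, so n = 6.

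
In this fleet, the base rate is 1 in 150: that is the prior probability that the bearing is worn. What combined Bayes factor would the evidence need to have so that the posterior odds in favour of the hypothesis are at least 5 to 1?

745

Prior odds = (1/150)/(149/150) = 1/149.
Target odds = 5.
Required Bayes factor = 5 ÷ (1/149) = 745.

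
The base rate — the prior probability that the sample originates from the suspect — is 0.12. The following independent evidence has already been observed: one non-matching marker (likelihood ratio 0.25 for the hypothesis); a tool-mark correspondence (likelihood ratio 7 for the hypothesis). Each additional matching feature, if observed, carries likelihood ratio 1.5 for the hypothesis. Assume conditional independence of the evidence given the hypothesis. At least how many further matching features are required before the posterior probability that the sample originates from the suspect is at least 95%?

Prior odds = 0.12/0.88 = 3/22.
Combined Bayes factor of the evidence already in hand = 0.25 × 7 = 1.75.
Odds after that evidence = (3/22) × 1.75 = 21/88.
Target odds = 0.95/0.05 = 19.
Need 1.5ⁿ ≥ 19 ÷ (21/88) = 1672/21.
1.5¹⁰ = 59049/1024 falls short of 1672/21 but 1.5¹¹ = 177147/2048 reaches it, so n = 11.

11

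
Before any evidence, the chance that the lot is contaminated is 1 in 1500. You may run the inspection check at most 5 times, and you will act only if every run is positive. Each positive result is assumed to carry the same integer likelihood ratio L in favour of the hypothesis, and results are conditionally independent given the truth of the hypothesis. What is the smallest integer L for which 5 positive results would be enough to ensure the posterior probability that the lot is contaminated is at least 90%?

Prior odds = (1/1500)/(1499/1500) = 1/1499.
Target odds = 0.9/0.1 = 9.
Need L⁵ ≥ 9 ÷ (1/1499) = 13491.
6⁵ = 7776 < 13491 ≤ 16807 = 7⁵, so L = 7.

7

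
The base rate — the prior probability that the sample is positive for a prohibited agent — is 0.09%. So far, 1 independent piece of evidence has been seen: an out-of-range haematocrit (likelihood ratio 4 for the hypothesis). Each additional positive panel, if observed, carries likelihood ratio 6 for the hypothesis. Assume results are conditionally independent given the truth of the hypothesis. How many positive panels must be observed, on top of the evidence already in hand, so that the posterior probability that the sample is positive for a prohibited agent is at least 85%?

Prior odds = 0.0009/0.9991 = 9/9991.
Bayes factor of the evidence already in hand = 4.
Odds after that evidence = (9/9991) × 4 = 36/9991.
Target odds = 0.85/0.15 = 17/3.
Need 6ⁿ ≥ 17/3 ÷ (36/9991) = 169847/108.
6⁴ = 1296 falls short of 169847/108 but 6⁵ = 7776 reaches it, so n = 5.

5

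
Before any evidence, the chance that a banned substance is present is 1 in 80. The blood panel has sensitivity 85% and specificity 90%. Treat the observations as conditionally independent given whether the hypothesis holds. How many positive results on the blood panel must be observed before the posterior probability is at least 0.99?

Prior odds: 0.0125 ÷ 0.9875 = 1/79.
False-positive rate = 1 − 0.9 = 0.1; likelihood ratio of a positive = 0.85/0.1 = 8.5.
Target posterior odds = 0.99/0.01 = 99.
Need (1/79) × 8.5ⁿ ≥ 99, i.e. 8.5ⁿ ≥ 7821.
8.5⁴ = 5220.0625 falls short of 7821 but 8.5⁵ = 44370.53125 reaches it, so n = 5.

5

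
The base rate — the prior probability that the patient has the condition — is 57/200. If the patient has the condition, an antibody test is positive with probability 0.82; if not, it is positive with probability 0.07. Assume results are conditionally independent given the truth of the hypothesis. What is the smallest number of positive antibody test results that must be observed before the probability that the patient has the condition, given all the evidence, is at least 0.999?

Prior odds = 0.285/0.715 = 57/143.
Likelihood ratio of a positive = 0.82/0.07 = 82/7.
Target posterior odds = 0.999/0.001 = 999.
Need (57/143) × (82/7)ⁿ ≥ 999, i.e. (82/7)ⁿ ≥ 47619/19.
(82/7)³ = 551368/343 falls short of 47619/19 but (82/7)⁴ = 45212176/2401 reaches it, so n = 4.

4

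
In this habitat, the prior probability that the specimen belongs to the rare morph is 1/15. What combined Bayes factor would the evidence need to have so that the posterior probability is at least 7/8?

Prior odds = (1/15)/(14/15) = 1/14.
Target odds = 0.875/0.125 = 7.
Required Bayes factor = 7 ÷ (1/14) = 98.

98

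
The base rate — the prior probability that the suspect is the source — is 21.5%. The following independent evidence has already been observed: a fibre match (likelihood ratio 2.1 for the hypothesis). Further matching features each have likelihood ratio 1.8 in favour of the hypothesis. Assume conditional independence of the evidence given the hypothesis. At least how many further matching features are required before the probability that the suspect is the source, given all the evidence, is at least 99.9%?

Prior odds = 0.215/0.785 = 43/157.
Bayes factor of the evidence already in hand = 2.1.
Odds after that evidence = (43/157) × 2.1 = 903/1570.
Target odds = 0.999/0.001 = 999.
Need 1.8ⁿ ≥ 999 ÷ (903/1570) = 522810/301.
1.8¹² ≈1156.83 falls short of 522810/301 but 1.8¹³ ≈2082.3 reaches it, so n = 13.

13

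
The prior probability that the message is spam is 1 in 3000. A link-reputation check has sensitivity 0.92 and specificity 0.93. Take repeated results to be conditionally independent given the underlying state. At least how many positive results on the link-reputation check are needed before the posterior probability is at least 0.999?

6

Prior odds = (1/3000)/(2999/3000) = 1/2999.
False-positive rate = 1 − 0.93 = 0.07; likelihood ratio of a positive = 0.92/0.07 = 92/7.
Target posterior odds = 0.999/0.001 = 999.
Require (92/7)ⁿ ≥ 999 ÷ (1/2999) = 2996001.
(92/7)⁵ ≈392147 falls short of 2996001 but (92/7)⁶ ≈5.15393e+06 reaches it, so n = 6.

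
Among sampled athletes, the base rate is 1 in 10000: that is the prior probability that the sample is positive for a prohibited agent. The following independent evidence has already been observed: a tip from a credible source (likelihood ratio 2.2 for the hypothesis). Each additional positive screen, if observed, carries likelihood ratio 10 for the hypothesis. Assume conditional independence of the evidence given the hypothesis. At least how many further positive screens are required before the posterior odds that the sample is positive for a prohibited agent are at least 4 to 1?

5

Prior odds = 0.0001/0.9999 = 1/9999.
Bayes factor of the evidence already in hand = 2.2.
Odds after that evidence = (1/9999) × 2.2 = 1/4545.
Target odds = 4.
Need 10ⁿ ≥ 4 ÷ (1/4545) = 18180.
10⁴ = 10000 falls short of 18180 but 10⁵ = 100000 reaches it, so n = 5.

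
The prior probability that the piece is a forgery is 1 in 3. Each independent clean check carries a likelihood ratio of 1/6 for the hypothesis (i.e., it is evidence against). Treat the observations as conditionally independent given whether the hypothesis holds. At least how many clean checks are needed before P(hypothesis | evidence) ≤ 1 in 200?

3

Prior odds: (1/3) ÷ (2/3) = 0.5.
Likelihood ratio per clean check = 1/6.
Target odds: 0.005 ÷ 0.995 = 1/199.
Require (1/6)ⁿ ≤ 1/199 ÷ 0.5 = 2/199.
(1/6)² = 1/36 is still above 2/199 but (1/6)³ = 1/216 is at or below it, so n = 3.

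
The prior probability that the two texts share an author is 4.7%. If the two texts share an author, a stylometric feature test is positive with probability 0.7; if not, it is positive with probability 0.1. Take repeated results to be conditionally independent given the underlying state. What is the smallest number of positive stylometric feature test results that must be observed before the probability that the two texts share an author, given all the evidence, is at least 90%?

Prior odds: 0.047 ÷ 0.953 = 47/953.
Likelihood ratio of a positive = 0.7/0.1 = 7.
Target odds: 0.9 ÷ 0.1 = 9.
Need (47/953) × 7ⁿ ≥ 9, i.e. 7ⁿ ≥ 8577/47.
7² = 49 falls short of 8577/47 but 7³ = 343 reaches it, so n = 3.

3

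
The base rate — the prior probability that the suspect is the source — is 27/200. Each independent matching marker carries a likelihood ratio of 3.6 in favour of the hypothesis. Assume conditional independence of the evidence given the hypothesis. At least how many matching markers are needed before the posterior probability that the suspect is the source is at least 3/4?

3

Prior odds = 0.135/0.865 = 27/173.
Likelihood ratio per matching marker = 3.6.
Target posterior odds = 0.75/0.25 = 3.
Need (27/173) × 3.6ⁿ ≥ 3, i.e. 3.6ⁿ ≥ 173/9.
3.6² = 12.96 falls short of 173/9 but 3.6³ = 46.656 reaches it, so n = 3.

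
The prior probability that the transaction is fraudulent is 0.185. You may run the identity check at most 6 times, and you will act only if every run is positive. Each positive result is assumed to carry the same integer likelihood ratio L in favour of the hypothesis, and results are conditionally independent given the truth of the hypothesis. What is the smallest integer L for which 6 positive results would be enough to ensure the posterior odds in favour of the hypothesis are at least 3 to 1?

Prior odds = 0.185/0.815 = 37/163.
Target odds = 3.
Need L⁶ ≥ 3 ÷ (37/163) = 489/37.
1⁶ = 1 < 489/37 ≤ 64 = 2⁶, so L = 2.

2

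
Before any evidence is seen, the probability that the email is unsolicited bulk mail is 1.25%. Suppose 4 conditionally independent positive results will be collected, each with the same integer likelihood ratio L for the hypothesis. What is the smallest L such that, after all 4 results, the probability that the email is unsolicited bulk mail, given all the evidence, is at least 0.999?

17

Prior odds = 0.0125/0.9875 = 1/79.
Target odds = 0.999/0.001 = 999.
Need L⁴ ≥ 999 ÷ (1/79) = 78921.
16⁴ = 65536 < 78921 ≤ 83521 = 17⁴, so L = 17.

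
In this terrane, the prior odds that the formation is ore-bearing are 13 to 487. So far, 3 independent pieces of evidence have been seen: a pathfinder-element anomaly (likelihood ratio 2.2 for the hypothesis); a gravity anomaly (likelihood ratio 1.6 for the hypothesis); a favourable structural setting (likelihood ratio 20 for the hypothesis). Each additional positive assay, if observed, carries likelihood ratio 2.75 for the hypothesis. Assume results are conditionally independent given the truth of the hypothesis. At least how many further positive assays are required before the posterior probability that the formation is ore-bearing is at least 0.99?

4

Prior odds = 13/487.
Combined Bayes factor of the evidence already in hand = 2.2 × 1.6 × 20 = 70.4.
Odds after that evidence = (13/487) × 70.4 = 4576/2435.
Target odds = 0.99/0.01 = 99.
Need 2.75ⁿ ≥ 99 ÷ (4576/2435) = 21915/416.
2.75³ = 20.796875 falls short of 21915/416 but 2.75⁴ = 57.19140625 reaches it, so n = 4.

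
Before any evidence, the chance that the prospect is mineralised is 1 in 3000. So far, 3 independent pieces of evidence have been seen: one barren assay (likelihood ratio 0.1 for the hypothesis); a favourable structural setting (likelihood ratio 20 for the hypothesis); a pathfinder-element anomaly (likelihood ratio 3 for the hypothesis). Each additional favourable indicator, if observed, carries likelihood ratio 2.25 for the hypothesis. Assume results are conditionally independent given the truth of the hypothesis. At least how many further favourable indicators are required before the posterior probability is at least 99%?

14

Prior odds = (1/3000)/(2999/3000) = 1/2999.
Combined Bayes factor of the evidence already in hand = 0.1 × 20 × 3 = 6.
Odds after that evidence = (1/2999) × 6 = 6/2999.
Target odds = 0.99/0.01 = 99.
Need 2.25ⁿ ≥ 99 ÷ (6/2999) = 49483.5.
2.25¹³ ≈37876.8 falls short of 49483.5 but 2.25¹⁴ ≈85222.7 reaches it, so n = 14.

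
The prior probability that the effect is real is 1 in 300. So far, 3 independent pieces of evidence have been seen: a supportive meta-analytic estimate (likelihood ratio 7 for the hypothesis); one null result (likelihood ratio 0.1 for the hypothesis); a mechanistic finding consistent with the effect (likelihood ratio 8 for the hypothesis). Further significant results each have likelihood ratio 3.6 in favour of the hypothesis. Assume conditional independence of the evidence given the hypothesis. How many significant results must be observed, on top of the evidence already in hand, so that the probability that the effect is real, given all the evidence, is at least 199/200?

Prior odds = (1/300)/(299/300) = 1/299.
Combined Bayes factor of the evidence already in hand = 7 × 0.1 × 8 = 5.6.
Odds after that evidence = (1/299) × 5.6 = 28/1495.
Target odds = 0.995/0.005 = 199.
Need 3.6ⁿ ≥ 199 ÷ (28/1495) = 297505/28.
3.6⁷ = 612220032/78125 falls short of 297505/28 but 3.6⁸ ≈28211.1 reaches it, so n = 8.

8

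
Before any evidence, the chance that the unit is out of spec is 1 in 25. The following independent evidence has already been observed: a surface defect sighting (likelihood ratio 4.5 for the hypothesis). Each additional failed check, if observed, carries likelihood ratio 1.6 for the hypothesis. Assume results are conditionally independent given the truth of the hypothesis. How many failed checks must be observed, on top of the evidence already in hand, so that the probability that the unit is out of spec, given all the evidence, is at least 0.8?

Prior odds = 0.04/0.96 = 1/24.
Bayes factor of the evidence already in hand = 4.5.
Odds after that evidence = (1/24) × 4.5 = 0.1875.
Target odds = 0.8/0.2 = 4.
Need 1.6ⁿ ≥ 4 ÷ 0.1875 = 64/3.
1.6⁶ = 262144/15625 falls short of 64/3 but 1.6⁷ = 2097152/78125 reaches it, so n = 7.

7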